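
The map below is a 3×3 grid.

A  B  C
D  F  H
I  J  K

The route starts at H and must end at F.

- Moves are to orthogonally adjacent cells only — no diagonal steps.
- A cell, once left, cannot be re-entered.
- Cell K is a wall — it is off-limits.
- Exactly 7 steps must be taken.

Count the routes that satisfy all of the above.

1

Need simple routes of exactly 7 moves from H to F (Manhattan distance 1, so 3 moves are spent on a detour and 3 undoing it).
Enumerating: H C B A D I J F.
That gives 1 route.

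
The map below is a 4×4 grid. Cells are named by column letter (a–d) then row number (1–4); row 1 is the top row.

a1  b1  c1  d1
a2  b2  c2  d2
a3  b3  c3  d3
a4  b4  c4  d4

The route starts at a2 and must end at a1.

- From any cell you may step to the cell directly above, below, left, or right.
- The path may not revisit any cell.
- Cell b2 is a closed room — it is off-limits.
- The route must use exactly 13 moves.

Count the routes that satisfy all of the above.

4

Need simple routes of exactly 13 moves from a2 to a1 (Manhattan distance 1, so 6 moves are spent on a detour and 6 undoing it).
Enumerating: a2 a3 a4 b4 b3 c3 c4 d4 d3 d2 d1 c1 b1 a1 | a2 a3 a4 b4 b3 c3 c4 d4 d3 d2 c2 c1 b1 a1 | a2 a3 a4 b4 c4 d4 d3 c3 c2 d2 d1 c1 b1 a1 | a2 a3 b3 b4 c4 d4 d3 c3 c2 d2 d1 c1 b1 a1.
That gives 4 routes.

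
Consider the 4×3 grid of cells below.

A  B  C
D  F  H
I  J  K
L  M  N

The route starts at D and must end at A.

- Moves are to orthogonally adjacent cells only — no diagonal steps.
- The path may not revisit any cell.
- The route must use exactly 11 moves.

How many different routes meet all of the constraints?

2

Need simple routes of exactly 11 moves from D to A (Manhattan distance 1, so 5 moves are spent on a detour and 5 undoing it).
Enumerating: D I L M N K J F H C B A | D F J I L M N K H C B A.
That gives 2 routes.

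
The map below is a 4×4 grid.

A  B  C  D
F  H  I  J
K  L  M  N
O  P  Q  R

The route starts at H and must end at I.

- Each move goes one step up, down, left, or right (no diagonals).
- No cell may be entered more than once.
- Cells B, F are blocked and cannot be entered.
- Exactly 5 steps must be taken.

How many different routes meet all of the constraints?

2

Need simple routes of exactly 5 moves from H to I (Manhattan distance 1, so 2 moves are spent on a detour and 2 undoing it).
Enumerating: H L P Q M I | H L M N J I.
That gives 2 routes.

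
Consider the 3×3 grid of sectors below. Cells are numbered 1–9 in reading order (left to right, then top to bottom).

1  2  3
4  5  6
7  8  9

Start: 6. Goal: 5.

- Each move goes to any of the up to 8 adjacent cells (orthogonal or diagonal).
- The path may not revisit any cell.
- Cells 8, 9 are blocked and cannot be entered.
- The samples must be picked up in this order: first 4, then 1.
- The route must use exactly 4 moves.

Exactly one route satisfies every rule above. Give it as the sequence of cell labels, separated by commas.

6, 2, 4, 1, 5

The waypoints must appear in the order 4, 1, with no cell reused.
Route from 6: up-left 1 to 2, down-left 1 to 4, up 1 to 1, down-right 1 to 5 — 4 moves in all.
Check: order respected (4 at step 2, 1 at step 3); 4 moves as required.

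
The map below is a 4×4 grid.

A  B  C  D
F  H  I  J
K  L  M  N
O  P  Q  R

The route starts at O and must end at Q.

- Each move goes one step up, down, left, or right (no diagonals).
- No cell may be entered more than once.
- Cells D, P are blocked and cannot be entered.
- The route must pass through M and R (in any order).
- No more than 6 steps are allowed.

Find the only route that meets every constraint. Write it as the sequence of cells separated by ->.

Any route must reach M and R and still end at Q within 6 moves, so the order of the required stops is forced.
Route from O: up 1 to K, right 3 to N, down 1 to R, left 1 to Q — 6 moves in all.
Check: all required cells visited; 6 ≤ 6 moves.

O -> K -> L -> M -> N -> R -> Q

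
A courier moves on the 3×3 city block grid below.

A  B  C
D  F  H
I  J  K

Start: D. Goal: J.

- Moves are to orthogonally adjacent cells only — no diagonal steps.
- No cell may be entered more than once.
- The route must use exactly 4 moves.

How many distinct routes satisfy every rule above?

2

Need simple routes of exactly 4 moves from D to J (Manhattan distance 2, so 1 moves are spent on a detour and 1 undoing it).
Enumerating: D A B F J | D F H K J.
That gives 2 routes.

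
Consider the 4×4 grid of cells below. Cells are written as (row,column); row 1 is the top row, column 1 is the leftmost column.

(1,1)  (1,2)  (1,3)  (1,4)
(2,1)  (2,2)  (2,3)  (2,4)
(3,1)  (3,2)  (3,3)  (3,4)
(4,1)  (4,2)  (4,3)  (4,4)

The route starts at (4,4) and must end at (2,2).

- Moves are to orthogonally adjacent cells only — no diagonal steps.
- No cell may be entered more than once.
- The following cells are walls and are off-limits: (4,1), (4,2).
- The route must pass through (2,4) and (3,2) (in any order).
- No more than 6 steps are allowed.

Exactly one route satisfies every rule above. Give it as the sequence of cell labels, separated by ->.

(4,4) -> (3,4) -> (2,4) -> (2,3) -> (3,3) -> (3,2) -> (2,2)

The 6-move cap with required stops at (2,4), (3,2) leaves no slack for detours.
Route from (4,4): 2× up (reaching (2,4)), left to (2,3), down to (3,3), left to (3,2), up to (2,2) — 6 moves in all.
Check: all required cells visited; 6 ≤ 6 moves.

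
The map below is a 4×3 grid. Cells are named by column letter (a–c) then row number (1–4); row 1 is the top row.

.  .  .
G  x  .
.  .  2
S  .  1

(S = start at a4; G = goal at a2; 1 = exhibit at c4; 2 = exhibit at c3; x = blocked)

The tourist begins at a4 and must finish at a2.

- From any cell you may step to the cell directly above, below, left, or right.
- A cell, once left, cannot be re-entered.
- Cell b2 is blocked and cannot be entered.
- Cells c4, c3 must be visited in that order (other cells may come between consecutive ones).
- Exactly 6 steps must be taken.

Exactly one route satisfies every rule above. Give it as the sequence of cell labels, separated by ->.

a4 -> b4 -> c4 -> c3 -> b3 -> a3 -> a2

The waypoints must appear in the order c4, c3, with no cell reused.
Route from a4: 2× right (reaching c4), up to c3, 2× left (reaching a3), up to a2 — 6 moves in all.
Check: order respected (1 at step 2, 2 at step 3); 6 moves as required.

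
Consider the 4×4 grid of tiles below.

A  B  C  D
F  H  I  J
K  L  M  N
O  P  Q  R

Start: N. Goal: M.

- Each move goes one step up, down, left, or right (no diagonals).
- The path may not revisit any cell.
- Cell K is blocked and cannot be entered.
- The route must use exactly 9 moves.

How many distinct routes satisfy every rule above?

7

Need simple routes of exactly 9 moves from N to M (Manhattan distance 1, so 4 moves are spent on a detour and 4 undoing it).
Enumerating: N J D C I H L P Q M | N J D C B H L P Q M | N J D C B A F H L M | N J D C B A F H I M | N J I C B H L P Q M | N J I C B A F H L M | N R Q P L H B C I M.
That gives 7 routes.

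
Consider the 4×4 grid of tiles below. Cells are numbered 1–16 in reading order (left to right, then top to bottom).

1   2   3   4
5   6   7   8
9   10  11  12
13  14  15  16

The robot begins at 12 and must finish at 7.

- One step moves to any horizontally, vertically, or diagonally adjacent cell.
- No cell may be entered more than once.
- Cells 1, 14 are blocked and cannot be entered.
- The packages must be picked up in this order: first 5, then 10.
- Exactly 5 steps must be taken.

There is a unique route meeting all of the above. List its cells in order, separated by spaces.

12 11 6 5 10 7

The waypoints must appear in the order 5, 10, with no cell reused.
Route from 12: left 1 to 11, up-left 1 to 6, left 1 to 5, down-right 1 to 10, up-right 1 to 7 — 5 moves in all.
Check: order respected (5 at step 3, 10 at step 4); 5 moves as required.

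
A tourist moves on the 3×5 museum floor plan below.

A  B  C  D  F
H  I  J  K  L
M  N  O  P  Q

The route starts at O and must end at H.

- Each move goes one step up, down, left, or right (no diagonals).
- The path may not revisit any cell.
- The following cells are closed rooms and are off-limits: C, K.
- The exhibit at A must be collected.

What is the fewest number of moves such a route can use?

5

Any route passes through A somewhere between O and H. Summing Manhattan distances along the two legs (O → A → H) gives a lower bound of 4 + 1 = 5 moves.
A route of 5 moves achieves this: O → J → I → B → A → H.
Since 5 matches the lower bound, it is optimal.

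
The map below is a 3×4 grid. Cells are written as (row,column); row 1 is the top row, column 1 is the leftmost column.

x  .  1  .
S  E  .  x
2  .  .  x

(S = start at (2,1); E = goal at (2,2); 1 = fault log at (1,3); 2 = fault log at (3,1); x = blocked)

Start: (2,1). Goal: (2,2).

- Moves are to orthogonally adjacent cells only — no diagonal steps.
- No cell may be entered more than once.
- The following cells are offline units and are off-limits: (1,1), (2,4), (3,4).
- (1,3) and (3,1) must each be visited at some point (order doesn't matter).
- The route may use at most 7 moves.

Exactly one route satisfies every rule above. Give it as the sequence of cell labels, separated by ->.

(2,1) -> (3,1) -> (3,2) -> (3,3) -> (2,3) -> (1,3) -> (1,2) -> (2,2)

The 7-move cap with required stops at (1,3), (3,1) leaves no slack for detours.
Route from (2,1): down 1 to (3,1), right 2 to (3,3), up 2 to (1,3), left 1 to (1,2), down 1 to (2,2) — 7 moves in all.
Check: all required cells visited; 7 ≤ 7 moves.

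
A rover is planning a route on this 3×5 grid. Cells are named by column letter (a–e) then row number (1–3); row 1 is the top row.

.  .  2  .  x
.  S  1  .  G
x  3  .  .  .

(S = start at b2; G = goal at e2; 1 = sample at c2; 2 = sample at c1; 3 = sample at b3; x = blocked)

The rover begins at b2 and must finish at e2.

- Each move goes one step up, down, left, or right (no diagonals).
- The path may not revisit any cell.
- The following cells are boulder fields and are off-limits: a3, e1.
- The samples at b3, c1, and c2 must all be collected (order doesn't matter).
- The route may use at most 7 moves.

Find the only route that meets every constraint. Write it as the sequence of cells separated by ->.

b2 -> b3 -> c3 -> c2 -> c1 -> d1 -> d2 -> e2

The budget equals the shortest possible length, so every move has to be on a shortest route through the required cells.
Route from b2: down to b3, right to c3, 2× up (reaching c1), right to d1, down to d2, right to e2 — 7 moves in all.
Check: all required cells visited; 7 ≤ 7 moves.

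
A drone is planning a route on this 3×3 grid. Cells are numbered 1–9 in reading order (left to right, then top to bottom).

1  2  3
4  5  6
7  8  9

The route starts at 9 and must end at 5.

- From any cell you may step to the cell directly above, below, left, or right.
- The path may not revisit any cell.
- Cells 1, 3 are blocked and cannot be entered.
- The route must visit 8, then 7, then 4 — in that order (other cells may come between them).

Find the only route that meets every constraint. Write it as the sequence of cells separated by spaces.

The waypoints must appear in the order 8, 7, 4, with no cell reused.
Route from 9: 2× left (reaching 7), up to 4, right to 5 — 4 moves in all.
Check: order respected (8 at step 1, 7 at step 2, 4 at step 3).

9 8 7 4 5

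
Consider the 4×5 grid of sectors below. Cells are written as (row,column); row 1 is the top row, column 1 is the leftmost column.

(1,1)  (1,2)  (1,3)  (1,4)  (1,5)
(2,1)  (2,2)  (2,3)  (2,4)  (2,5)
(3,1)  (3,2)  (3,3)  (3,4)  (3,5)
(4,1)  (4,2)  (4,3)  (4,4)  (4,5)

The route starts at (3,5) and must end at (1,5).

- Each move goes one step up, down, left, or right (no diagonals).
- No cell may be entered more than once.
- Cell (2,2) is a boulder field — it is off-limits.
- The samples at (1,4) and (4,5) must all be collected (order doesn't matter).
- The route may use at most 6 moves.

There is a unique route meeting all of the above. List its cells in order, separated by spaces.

Any route must reach (1,4) and (4,5) and still end at (1,5) within 6 moves, so the order of the required stops is forced.
Route from (3,5): down 1 to (4,5), left 1 to (4,4), up 3 to (1,4), right 1 to (1,5) — 6 moves in all.
Check: all required cells visited; 6 ≤ 6 moves.

(3,5) (4,5) (4,4) (3,4) (2,4) (1,4) (1,5)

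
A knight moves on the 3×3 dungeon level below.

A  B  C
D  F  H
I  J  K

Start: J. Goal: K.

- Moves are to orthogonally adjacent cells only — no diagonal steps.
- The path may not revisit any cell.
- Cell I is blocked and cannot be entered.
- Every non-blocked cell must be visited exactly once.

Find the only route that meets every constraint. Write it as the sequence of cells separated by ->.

J -> F -> D -> A -> B -> C -> H -> K

Need to visit all 8 open cells exactly once, starting at J and ending at K.
Cell D has only two open neighbours (A and F), so the path must pass straight through it: one of those is the cell it's entered from and the other is where it exits.
Route from J: up 1 to F, left 1 to D, up 1 to A, right 2 to C, down 2 to K — 7 moves in all.
Check: all 8 open cells covered.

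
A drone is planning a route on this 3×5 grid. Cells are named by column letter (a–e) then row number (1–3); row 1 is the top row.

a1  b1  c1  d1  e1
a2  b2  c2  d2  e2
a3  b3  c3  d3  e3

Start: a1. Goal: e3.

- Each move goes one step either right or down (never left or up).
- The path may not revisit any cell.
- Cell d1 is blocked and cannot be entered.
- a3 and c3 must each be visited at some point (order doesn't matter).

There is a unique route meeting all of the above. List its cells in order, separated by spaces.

a1 a2 a3 b3 c3 d3 e3

Moves only go right or down, so the column and row indices never decrease.
Route from a1: 2× down (reaching a3), 4× right (reaching e3) — 6 moves in all.
Check: all required cells visited.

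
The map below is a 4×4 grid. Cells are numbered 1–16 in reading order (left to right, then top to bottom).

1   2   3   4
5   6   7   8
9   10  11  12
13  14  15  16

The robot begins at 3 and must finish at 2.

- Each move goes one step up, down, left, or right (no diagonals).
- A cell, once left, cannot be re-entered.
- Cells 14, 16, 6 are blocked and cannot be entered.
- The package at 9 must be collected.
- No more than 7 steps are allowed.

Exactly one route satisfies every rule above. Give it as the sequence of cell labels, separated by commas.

3, 7, 11, 10, 9, 5, 1, 2

The 7-move cap with required stops at 9 leaves no slack for detours.
Route from 3: down 2 to 11, left 2 to 9, up 2 to 1, right 1 to 2 — 7 moves in all.
Check: all required cells visited; 7 ≤ 7 moves.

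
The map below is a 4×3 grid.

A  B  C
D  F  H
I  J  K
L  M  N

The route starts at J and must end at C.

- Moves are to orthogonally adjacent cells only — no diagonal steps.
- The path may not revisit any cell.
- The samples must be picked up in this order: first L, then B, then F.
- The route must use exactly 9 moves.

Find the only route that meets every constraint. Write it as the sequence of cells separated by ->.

The waypoints must appear in the order L, B, F, with no cell reused.
Route from J: down 1 to M, left 1 to L, up 3 to A, right 1 to B, down 1 to F, right 1 to H, up 1 to C — 9 moves in all.
Check: order respected (L at step 2, B at step 6, F at step 7); 9 moves as required.

J -> M -> L -> I -> D -> A -> B -> F -> H -> C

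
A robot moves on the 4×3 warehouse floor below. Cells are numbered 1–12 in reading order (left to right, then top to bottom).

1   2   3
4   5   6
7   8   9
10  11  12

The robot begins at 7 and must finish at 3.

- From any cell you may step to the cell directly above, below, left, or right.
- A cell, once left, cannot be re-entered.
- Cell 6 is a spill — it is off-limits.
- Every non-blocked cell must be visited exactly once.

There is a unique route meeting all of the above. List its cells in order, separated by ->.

7 -> 10 -> 11 -> 12 -> 9 -> 8 -> 5 -> 4 -> 1 -> 2 -> 3

Need to visit all 11 open cells exactly once, starting at 7 and ending at 3.
Cell 9 has only two open neighbours (12 and 8), so the path must pass straight through it: one of those is the cell it's entered from and the other is where it exits.
Route from 7: down to 10, 2× right (reaching 12), up to 9, left to 8, up to 5, left to 4, up to 1, 2× right (reaching 3) — 10 moves in all.
Check: all 11 open cells covered.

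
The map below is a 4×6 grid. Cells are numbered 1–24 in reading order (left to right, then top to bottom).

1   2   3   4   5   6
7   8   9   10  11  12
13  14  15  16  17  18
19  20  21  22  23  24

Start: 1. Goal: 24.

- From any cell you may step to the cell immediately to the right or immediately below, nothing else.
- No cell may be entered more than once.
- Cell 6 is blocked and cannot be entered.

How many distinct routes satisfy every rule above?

55

A right/down-only route from 1 to 24 makes exactly 3 down-moves and 5 right-moves in some order.
With no other constraints that would be C(8,3) = 56 routes.
Subtract routes through each blocked cell (inclusion–exclusion for overlaps): − through 6: 1 → 55.
That gives 55 routes.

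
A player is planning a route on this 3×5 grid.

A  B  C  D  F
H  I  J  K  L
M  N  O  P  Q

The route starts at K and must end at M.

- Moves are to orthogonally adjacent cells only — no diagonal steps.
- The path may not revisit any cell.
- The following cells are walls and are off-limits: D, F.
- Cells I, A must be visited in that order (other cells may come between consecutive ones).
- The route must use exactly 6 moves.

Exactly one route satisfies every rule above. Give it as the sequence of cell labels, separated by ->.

The waypoints must appear in the order I, A, with no cell reused.
Route from K: left 2 to I, up 1 to B, left 1 to A, down 2 to M — 6 moves in all.
Check: order respected (I at step 2, A at step 4); 6 moves as required.

K -> J -> I -> B -> A -> H -> M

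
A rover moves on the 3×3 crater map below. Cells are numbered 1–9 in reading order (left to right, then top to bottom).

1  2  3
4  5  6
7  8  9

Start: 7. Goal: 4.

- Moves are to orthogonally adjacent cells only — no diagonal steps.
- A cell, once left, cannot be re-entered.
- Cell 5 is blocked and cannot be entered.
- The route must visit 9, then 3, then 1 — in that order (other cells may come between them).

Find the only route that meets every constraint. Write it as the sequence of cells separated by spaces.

7 8 9 6 3 2 1 4

The waypoints must appear in the order 9, 3, 1, with no cell reused.
Route from 7: right 2 to 9, up 2 to 3, left 2 to 1, down 1 to 4 — 7 moves in all.
Check: order respected (9 at step 2, 3 at step 4, 1 at step 6).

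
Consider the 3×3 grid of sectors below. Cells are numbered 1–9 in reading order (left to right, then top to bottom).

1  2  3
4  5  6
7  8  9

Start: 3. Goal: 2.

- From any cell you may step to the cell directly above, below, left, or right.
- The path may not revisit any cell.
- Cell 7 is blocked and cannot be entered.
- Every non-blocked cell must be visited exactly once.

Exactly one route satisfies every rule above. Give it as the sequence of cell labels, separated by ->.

3 -> 6 -> 9 -> 8 -> 5 -> 4 -> 1 -> 2

Need to visit all 8 open cells exactly once, starting at 3 and ending at 2.
Cell 1 has only two open neighbours (4 and 2), so the path must pass straight through it: one of those is the cell it's entered from and the other is where it exits.
Route from 3: 2× down (reaching 9), left to 8, up to 5, left to 4, up to 1, right to 2 — 7 moves in all.
Check: all 8 open cells covered.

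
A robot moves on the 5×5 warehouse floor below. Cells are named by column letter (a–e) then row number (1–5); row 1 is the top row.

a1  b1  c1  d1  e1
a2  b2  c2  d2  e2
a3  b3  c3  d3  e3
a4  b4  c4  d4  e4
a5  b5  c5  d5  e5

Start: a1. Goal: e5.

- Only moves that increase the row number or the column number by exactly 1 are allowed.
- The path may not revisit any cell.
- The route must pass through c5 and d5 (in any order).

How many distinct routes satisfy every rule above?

15

A right/down-only route from a1 to e5 makes exactly 4 down-moves and 4 right-moves in some order.
With no other constraints that would be C(8,4) = 70 routes.
A monotone route can only reach the required cells in the order c5, d5, so split there and multiply the segment counts: a1→c5: 15; c5→d5: 1; d5→e5: 1; product = 15.
That gives 15 routes.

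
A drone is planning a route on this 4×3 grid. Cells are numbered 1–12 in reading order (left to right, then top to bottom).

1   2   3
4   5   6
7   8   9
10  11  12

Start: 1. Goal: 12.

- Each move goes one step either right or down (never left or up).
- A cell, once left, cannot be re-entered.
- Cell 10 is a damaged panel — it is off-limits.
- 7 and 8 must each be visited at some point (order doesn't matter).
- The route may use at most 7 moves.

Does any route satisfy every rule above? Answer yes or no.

yes

One route that works: 1 → 4 → 7 → 8 → 11 → 12.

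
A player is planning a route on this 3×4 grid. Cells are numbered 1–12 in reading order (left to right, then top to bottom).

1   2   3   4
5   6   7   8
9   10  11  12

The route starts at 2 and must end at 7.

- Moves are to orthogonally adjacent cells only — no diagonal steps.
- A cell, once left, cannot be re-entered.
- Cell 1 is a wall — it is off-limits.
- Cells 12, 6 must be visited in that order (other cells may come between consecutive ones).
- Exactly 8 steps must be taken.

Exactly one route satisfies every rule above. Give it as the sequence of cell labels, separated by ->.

2 -> 3 -> 4 -> 8 -> 12 -> 11 -> 10 -> 6 -> 7

The waypoints must appear in the order 12, 6, with no cell reused.
Route from 2: right 2 to 4, down 2 to 12, left 2 to 10, up 1 to 6, right 1 to 7 — 8 moves in all.
Check: order respected (12 at step 4, 6 at step 7); 8 moves as required.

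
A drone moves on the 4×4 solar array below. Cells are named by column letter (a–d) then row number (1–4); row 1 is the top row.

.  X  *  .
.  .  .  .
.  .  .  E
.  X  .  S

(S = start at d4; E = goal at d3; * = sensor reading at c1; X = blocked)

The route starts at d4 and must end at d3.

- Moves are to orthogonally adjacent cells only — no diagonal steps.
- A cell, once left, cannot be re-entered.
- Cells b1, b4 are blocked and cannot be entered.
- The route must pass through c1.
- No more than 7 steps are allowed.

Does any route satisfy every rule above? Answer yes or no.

yes

One route that works: d4 → c4 → c3 → c2 → c1 → d1 → d2 → d3.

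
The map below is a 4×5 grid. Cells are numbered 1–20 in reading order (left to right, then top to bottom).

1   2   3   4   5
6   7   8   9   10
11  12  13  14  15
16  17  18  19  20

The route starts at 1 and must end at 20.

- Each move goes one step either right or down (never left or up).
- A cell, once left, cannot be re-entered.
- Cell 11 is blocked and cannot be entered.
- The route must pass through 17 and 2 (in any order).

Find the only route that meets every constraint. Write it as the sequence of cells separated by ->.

Moves only go right or down, so the column and row indices never decrease.
Route from 1: right to 2, 3× down (reaching 17), 3× right (reaching 20) — 7 moves in all.
Check: all required cells visited.

1 -> 2 -> 7 -> 12 -> 17 -> 18 -> 19 -> 20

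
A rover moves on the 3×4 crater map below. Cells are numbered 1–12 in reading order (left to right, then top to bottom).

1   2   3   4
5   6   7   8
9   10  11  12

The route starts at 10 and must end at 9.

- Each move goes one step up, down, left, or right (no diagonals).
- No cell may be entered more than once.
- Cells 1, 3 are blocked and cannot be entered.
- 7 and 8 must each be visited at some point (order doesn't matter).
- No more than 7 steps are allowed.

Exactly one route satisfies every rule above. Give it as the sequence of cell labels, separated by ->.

10 -> 11 -> 12 -> 8 -> 7 -> 6 -> 5 -> 9

The budget equals the shortest possible length, so every move has to be on a shortest route through the required cells.
Route from 10: 2× right (reaching 12), up to 8, 3× left (reaching 5), down to 9 — 7 moves in all.
Check: all required cells visited; 7 ≤ 7 moves.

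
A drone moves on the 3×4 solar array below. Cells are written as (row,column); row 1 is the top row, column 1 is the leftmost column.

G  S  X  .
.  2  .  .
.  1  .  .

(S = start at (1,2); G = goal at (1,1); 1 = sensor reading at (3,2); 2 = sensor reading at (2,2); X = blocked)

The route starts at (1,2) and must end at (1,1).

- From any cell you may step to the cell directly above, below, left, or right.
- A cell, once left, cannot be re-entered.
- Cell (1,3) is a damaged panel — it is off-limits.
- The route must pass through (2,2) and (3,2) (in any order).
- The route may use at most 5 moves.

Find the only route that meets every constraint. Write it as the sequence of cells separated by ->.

(1,2) -> (2,2) -> (3,2) -> (3,1) -> (2,1) -> (1,1)

The budget equals the shortest possible length, so every move has to be on a shortest route through the required cells.
Route from (1,2): 2× down (reaching (3,2)), left to (3,1), 2× up (reaching (1,1)) — 5 moves in all.
Check: all required cells visited; 5 ≤ 5 moves.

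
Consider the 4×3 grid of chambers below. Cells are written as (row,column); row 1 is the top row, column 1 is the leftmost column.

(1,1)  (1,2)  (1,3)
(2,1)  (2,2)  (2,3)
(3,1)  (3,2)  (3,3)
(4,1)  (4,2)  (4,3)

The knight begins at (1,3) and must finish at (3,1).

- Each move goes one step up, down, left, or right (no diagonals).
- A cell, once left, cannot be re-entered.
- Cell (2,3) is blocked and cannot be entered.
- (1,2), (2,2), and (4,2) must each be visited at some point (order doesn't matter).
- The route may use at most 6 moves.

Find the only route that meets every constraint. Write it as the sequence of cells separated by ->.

(1,3) -> (1,2) -> (2,2) -> (3,2) -> (4,2) -> (4,1) -> (3,1)

The 6-move cap with required stops at (1,2), (2,2), (4,2) leaves no slack for detours.
Route from (1,3): left to (1,2), 3× down (reaching (4,2)), left to (4,1), up to (3,1) — 6 moves in all.
Check: all required cells visited; 6 ≤ 6 moves.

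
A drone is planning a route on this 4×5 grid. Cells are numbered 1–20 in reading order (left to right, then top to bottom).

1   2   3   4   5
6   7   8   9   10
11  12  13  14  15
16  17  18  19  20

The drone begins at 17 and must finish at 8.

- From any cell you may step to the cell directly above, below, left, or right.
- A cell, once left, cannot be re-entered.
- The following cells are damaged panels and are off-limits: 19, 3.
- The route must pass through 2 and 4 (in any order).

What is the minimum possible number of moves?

15

Any route passes through 2 and 4 in some order between 17 and 8. Summing Manhattan distances along each leg and taking the cheapest ordering (17 → 2 → 4 → 8) gives a lower bound of 3 + 2 + 2 = 7 moves.
That bound ignores the blocked cells. Measuring each leg by the fewest moves that actually steer around them (17→2: 3; 2→4: 4; 4→8: 2) raises the lower bound to 9.
The shortest route satisfying every rule uses 15 moves: 17 → 16 → 11 → 6 → 1 → 2 → 7 → 12 → 13 → 14 → 15 → 10 → 5 → 4 → 9 → 8.
The no-revisit rule (legs can't share cells) pushes the minimum above the 9-move bound; an exhaustive check rules out every length from 9 to 14 (on a 4-connected grid the length of any start-to-goal walk has the same parity as the Manhattan bound, so only lengths 9, 11, 13, … need checking), leaving 15 as the minimum.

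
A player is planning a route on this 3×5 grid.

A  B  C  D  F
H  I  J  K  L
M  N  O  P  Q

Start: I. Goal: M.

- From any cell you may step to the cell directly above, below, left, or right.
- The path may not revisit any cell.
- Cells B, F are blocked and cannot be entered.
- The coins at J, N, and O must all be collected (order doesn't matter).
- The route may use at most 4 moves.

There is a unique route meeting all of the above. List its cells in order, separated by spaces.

The 4-move cap with required stops at J, N, O leaves no slack for detours.
Route from I: right to J, down to O, 2× left (reaching M) — 4 moves in all.
Check: all required cells visited; 4 ≤ 4 moves.

I J O N M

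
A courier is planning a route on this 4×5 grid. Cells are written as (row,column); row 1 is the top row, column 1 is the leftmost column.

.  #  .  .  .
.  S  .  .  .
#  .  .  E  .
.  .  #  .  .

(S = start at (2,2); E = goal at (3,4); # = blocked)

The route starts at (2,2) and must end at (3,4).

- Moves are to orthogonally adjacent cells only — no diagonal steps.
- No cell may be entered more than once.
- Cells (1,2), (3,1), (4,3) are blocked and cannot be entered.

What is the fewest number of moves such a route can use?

The Manhattan distance from (2,2) to (3,4) is |2−3| + |2−4| = 3, so at least 3 moves are needed.
A route of 3 moves achieves this: (2,2) → (3,2) → (3,3) → (3,4).
Since 3 matches the lower bound, it is optimal.

3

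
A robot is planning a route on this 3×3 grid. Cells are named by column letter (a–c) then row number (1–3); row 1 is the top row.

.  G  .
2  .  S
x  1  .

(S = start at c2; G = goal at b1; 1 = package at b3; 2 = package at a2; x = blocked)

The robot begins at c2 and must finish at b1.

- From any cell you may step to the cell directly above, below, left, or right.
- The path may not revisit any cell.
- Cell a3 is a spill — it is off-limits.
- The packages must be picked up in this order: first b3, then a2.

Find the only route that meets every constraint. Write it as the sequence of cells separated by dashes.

The waypoints must appear in the order b3, a2, with no cell reused.
Route from c2: down 1 to c3, left 1 to b3, up 1 to b2, left 1 to a2, up 1 to a1, right 1 to b1 — 6 moves in all.
Check: order respected (1 at step 2, 2 at step 4).

c2 - c3 - b3 - b2 - a2 - a1 - b1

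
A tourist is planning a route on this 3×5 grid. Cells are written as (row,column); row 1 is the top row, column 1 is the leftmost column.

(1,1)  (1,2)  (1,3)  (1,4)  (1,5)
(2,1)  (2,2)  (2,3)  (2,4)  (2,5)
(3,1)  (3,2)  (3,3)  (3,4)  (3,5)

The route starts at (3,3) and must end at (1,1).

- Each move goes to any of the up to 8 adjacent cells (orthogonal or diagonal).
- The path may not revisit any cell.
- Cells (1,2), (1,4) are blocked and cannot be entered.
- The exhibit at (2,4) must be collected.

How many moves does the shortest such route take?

4

Any route passes through (2,4) somewhere between (3,3) and (1,1). Summing Chebyshev distances along the two legs ((3,3) → (2,4) → (1,1)) gives a lower bound of 1 + 3 = 4 moves.
A route of 4 moves achieves this: (3,3) → (2,4) → (1,3) → (2,2) → (1,1).
Since 4 matches the lower bound, it is optimal.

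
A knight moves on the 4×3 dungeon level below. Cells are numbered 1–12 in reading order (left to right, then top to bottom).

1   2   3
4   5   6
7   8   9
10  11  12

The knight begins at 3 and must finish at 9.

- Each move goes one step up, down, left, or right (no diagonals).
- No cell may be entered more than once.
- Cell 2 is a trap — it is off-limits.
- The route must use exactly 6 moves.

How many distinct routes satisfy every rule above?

Need simple routes of exactly 6 moves from 3 to 9 (Manhattan distance 2, so 2 moves are spent on a detour and 2 undoing it).
Enumerating: 3 6 5 8 11 12 9 | 3 6 5 4 7 8 9.
That gives 2 routes.

2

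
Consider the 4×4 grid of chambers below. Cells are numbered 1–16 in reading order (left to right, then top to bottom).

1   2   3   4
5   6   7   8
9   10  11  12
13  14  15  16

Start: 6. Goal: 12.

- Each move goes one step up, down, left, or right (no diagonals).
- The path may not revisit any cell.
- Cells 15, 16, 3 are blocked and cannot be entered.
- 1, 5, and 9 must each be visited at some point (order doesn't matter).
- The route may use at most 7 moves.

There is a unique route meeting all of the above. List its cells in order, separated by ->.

Any route must reach 1, 5, and 9 and still end at 12 within 7 moves, so the order of the required stops is forced.
Route from 6: up to 2, left to 1, 2× down (reaching 9), 3× right (reaching 12) — 7 moves in all.
Check: all required cells visited; 7 ≤ 7 moves.

6 -> 2 -> 1 -> 5 -> 9 -> 10 -> 11 -> 12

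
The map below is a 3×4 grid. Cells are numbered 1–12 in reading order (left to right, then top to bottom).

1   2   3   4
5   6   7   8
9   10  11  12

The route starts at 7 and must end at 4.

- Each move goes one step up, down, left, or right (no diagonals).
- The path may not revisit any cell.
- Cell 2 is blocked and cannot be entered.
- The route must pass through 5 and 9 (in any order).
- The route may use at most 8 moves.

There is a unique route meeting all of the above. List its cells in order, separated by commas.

7, 6, 5, 9, 10, 11, 12, 8, 4

The budget equals the shortest possible length, so every move has to be on a shortest route through the required cells.
Route from 7: 2× left (reaching 5), down to 9, 3× right (reaching 12), 2× up (reaching 4) — 8 moves in all.
Check: all required cells visited; 8 ≤ 8 moves.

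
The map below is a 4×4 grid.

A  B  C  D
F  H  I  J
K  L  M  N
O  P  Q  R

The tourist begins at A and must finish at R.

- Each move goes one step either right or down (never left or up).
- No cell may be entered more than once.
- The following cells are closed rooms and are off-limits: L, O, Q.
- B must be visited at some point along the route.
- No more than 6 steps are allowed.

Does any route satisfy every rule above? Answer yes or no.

One route that works: A → B → H → I → M → N → R.

yes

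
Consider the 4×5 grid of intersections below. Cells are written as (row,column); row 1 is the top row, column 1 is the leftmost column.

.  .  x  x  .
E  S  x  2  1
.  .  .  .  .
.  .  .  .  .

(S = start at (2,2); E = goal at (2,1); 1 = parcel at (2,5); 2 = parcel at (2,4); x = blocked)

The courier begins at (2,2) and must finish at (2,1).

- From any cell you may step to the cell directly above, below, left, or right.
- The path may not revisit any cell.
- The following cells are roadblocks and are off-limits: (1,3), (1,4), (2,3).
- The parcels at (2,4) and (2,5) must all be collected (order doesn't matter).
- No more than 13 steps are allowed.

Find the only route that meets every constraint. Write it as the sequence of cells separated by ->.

The 13-move cap with required stops at (2,4), (2,5) leaves no slack for detours.
Route from (2,2): down to (3,2), 2× right (reaching (3,4)), up to (2,4), right to (2,5), 2× down (reaching (4,5)), 4× left (reaching (4,1)), 2× up (reaching (2,1)) — 13 moves in all.
Check: all required cells visited; 13 ≤ 13 moves.

(2,2) -> (3,2) -> (3,3) -> (3,4) -> (2,4) -> (2,5) -> (3,5) -> (4,5) -> (4,4) -> (4,3) -> (4,2) -> (4,1) -> (3,1) -> (2,1)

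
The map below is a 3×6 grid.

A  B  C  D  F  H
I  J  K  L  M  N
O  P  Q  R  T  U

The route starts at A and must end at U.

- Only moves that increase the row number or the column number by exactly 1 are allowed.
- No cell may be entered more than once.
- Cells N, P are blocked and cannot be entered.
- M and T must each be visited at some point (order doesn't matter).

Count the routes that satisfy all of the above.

5

A right/down-only route from A to U makes exactly 2 down-moves and 5 right-moves in some order.
With no other constraints that would be C(7,2) = 21 routes.
A monotone route can only reach the required cells in the order M, T, so split there and multiply the segment counts (each segment already excludes blocked cells): A→M: 5; M→T: 1; T→U: 1; product = 5.
That gives 5 routes.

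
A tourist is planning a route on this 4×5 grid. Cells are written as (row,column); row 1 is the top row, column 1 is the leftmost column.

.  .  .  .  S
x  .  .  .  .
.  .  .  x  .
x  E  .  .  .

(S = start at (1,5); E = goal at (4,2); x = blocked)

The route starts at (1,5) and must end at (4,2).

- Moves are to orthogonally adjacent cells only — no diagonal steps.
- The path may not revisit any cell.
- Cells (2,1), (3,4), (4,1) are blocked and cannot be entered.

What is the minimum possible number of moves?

6

The Manhattan distance from (1,5) to (4,2) is |1−4| + |5−2| = 6, so at least 6 moves are needed.
A route of 6 moves achieves this: (1,5) → (2,5) → (3,5) → (4,5) → (4,4) → (4,3) → (4,2).
Since 6 matches the lower bound, it is optimal.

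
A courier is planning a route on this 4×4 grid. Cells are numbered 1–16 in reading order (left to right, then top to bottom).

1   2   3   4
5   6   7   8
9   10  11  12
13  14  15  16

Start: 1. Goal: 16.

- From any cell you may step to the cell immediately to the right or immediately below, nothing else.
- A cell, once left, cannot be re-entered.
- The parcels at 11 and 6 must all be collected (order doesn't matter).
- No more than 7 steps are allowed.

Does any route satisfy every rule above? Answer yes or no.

One route that works: 1 → 5 → 6 → 10 → 11 → 15 → 16.

yes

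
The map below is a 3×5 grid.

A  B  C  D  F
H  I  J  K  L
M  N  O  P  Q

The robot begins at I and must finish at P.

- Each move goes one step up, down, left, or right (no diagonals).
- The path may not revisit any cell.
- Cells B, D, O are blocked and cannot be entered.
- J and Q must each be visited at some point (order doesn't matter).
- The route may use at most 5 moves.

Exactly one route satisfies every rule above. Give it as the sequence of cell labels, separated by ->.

I -> J -> K -> L -> Q -> P

The 5-move cap with required stops at J, Q leaves no slack for detours.
Route from I: right 3 to L, down 1 to Q, left 1 to P — 5 moves in all.
Check: all required cells visited; 5 ≤ 5 moves.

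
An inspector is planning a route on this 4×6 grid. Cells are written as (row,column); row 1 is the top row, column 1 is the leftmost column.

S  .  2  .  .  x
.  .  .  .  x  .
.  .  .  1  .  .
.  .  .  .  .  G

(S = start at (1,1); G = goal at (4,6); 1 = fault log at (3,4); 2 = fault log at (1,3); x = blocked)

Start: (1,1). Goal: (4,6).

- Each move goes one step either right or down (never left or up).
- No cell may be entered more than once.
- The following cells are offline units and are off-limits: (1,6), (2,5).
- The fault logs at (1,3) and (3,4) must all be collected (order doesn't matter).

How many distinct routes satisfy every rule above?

A right/down-only route from (1,1) to (4,6) makes exactly 3 down-moves and 5 right-moves in some order.
With no other constraints that would be C(8,3) = 56 routes.
A monotone route can only reach the required cells in the order (1,3), (3,4), so split there and multiply the segment counts (each segment already excludes blocked cells): (1,1)→(1,3): 1; (1,3)→(3,4): 3; (3,4)→(4,6): 3; product = 9.
That gives 9 routes.

9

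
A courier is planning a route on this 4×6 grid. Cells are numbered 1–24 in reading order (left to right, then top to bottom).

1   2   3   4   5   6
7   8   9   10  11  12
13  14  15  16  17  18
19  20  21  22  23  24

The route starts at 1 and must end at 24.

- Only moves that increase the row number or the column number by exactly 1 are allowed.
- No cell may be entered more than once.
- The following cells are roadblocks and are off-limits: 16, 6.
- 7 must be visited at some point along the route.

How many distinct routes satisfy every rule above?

9

A right/down-only route from 1 to 24 makes exactly 3 down-moves and 5 right-moves in some order.
With no other constraints that would be C(8,3) = 56 routes.
Split at 7 and multiply the segment counts (each segment already excludes blocked cells): 1→7: 1; 7→24: 9; product = 9.
That gives 9 routes.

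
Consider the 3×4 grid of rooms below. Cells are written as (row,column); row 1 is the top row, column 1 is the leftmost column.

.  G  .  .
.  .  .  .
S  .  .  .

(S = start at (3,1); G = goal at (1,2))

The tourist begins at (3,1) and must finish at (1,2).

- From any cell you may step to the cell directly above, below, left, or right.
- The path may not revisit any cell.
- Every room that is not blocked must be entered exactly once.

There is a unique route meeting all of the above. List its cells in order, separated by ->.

Need to visit all 12 open cells exactly once, starting at (3,1) and ending at (1,2).
Cell (1,4) has only two open neighbours ((2,4) and (1,3)), so the path must pass straight through it: one of those is the cell it's entered from and the other is where it exits.
Route from (3,1): 3× right (reaching (3,4)), 2× up (reaching (1,4)), left to (1,3), down to (2,3), 2× left (reaching (2,1)), up to (1,1), right to (1,2) — 11 moves in all.
Check: all 12 open cells covered.

(3,1) -> (3,2) -> (3,3) -> (3,4) -> (2,4) -> (1,4) -> (1,3) -> (2,3) -> (2,2) -> (2,1) -> (1,1) -> (1,2)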